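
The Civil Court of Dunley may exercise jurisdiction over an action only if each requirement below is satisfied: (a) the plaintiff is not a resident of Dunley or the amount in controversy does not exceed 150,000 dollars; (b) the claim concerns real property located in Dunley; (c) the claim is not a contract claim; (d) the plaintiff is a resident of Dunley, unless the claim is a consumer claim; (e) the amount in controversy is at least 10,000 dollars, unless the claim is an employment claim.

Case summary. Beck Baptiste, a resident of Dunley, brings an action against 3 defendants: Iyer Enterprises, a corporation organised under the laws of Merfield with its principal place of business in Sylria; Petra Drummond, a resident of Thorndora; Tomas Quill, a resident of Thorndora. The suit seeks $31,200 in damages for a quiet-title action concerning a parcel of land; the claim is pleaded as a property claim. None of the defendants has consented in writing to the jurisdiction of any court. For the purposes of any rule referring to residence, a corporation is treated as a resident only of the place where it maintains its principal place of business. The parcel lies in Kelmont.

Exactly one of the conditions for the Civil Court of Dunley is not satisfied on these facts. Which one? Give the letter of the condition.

The Civil Court of Dunley:
  (a) The amount in controversy is $31,200, within the USD 150,000 ceiling, so this disjunct is met. Condition met.
  (b) The property lies in Kelmont, not Dunley. Condition not met.
  (c) The claim is a property claim, not a contract claim. Condition met.
  (d) The plaintiff resides in Dunley. Satisfied.
  (e) The amount in controversy is 31,200 dollars, which meets the $10,000 floor. Condition met.
Only condition (b) fails.

(b)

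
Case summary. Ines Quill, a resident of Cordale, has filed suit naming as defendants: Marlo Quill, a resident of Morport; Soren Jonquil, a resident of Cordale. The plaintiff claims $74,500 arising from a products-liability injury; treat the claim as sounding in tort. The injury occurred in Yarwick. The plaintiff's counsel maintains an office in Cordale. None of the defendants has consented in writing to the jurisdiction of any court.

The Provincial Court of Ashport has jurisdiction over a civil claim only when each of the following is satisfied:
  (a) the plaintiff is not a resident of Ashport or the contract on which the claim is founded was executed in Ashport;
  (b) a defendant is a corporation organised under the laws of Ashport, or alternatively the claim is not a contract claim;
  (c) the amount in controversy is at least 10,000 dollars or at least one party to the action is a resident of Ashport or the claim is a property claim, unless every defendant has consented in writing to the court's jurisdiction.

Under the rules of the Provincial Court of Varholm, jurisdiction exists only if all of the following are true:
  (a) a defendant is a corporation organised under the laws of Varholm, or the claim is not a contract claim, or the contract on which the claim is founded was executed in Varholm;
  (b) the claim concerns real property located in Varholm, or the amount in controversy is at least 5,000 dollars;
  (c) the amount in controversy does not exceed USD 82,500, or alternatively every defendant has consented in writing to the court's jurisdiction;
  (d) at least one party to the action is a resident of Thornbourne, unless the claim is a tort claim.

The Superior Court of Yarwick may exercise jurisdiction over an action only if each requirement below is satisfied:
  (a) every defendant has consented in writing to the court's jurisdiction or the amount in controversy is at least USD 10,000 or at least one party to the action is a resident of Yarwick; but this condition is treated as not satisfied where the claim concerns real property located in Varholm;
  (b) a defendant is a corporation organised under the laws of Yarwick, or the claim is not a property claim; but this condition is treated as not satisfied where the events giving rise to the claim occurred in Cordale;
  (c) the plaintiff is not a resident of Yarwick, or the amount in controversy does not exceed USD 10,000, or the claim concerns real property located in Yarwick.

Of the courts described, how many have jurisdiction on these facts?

3

The Provincial Court of Ashport:
  (a) The plaintiff resides in Cordale, which is not Ashport — that alternative is enough. Condition met.
  (b) The claim is a tort claim, not a contract claim, which satisfies one of the alternatives. Condition met.
  (c) The amount in controversy is 74,500 dollars, which meets the 10,000 dollars floor — that alternative is enough. Satisfied.
  → Jurisdiction lies.
The Provincial Court of Varholm:
  (a) The claim is a tort claim, not a contract claim, so one alternative holds. Condition met.
  (b) The amount in controversy is USD 74,500, which meets the $5,000 floor, which satisfies one of the alternatives. Satisfied.
  (c) The amount in controversy is $74,500, within the USD 82,500 ceiling, which satisfies one of the alternatives. Met.
  (d) No party resides in Thornbourne. But the claim is a tort claim, and the 'unless' clause therefore excuses the requirement. Satisfied.
  → Every requirement is satisfied — jurisdiction.
The Superior Court of Yarwick:
  (a) The amount in controversy is USD 74,500, which meets the 10,000 dollars floor, which satisfies one of the alternatives. The carve-out does not apply: the claim does not concern real property. Satisfied.
  (b) The claim is a tort claim, not a property claim, so one alternative holds. The exception is not triggered, since the operative events occurred in Yarwick, not Cordale. Condition met.
  (c) The plaintiff resides in Cordale, which is not Yarwick, which satisfies one of the alternatives. Met.
  → All conditions met; jurisdiction exists.
Courts with jurisdiction: the Provincial Court of Ashport, the Provincial Court of Varholm, the Superior Court of Yarwick — 3 in total.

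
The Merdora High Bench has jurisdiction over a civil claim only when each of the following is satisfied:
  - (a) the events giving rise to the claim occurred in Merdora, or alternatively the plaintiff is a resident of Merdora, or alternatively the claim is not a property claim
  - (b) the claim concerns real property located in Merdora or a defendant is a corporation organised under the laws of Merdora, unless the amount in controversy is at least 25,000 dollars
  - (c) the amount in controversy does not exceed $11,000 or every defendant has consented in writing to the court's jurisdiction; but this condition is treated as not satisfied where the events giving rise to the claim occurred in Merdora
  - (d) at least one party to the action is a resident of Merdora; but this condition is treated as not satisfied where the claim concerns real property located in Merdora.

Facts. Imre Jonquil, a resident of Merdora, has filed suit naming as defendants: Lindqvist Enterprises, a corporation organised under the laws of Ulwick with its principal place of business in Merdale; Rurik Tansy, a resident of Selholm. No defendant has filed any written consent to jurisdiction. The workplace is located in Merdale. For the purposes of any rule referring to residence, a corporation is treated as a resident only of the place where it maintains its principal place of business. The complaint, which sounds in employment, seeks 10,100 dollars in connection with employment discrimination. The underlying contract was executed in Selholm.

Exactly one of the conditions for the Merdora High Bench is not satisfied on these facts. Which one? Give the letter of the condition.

The Merdora High Bench:
  (a) The plaintiff resides in Merdora — that alternative is enough. Satisfied.
  (b) The claim does not concern real property; the corporate defendant(s) are organised in Ulwick, not Merdora — every alternative fails. And the amount in controversy is $10,100, below the $25,000 floor, so the proviso does not save it. Fails.
  (c) The amount in controversy is $10,100, within the 11,000 dollars ceiling — that alternative is enough. The exception is not triggered, since the operative events occurred in Merdale, not Merdora. Satisfied.
  (d) Imre Jonquil resides in Merdora. And the carve-out is inapplicable — the claim does not concern real property. Condition met.
Only condition (b) fails.

(b)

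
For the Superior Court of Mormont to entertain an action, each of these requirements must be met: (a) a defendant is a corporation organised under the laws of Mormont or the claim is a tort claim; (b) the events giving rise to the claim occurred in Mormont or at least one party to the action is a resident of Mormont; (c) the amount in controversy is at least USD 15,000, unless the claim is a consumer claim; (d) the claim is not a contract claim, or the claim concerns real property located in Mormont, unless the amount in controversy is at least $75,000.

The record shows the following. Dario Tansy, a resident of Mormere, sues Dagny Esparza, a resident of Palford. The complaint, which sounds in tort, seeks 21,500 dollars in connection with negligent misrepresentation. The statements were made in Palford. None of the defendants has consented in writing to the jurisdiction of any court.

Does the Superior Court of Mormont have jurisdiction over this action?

The Superior Court of Mormont:
  (a) The claim is a tort claim, so this disjunct is met. Met.
  (b) The operative events occurred in Palford, not Mormont; no party resides in Mormont — none of the alternatives is met. Fails.
  (c) The amount in controversy is $21,500, which meets the USD 15,000 floor. Condition met.
  (d) The claim is a tort claim, not a contract claim, so this disjunct is met. Condition met.
  → Not every requirement is met — no jurisdiction.

No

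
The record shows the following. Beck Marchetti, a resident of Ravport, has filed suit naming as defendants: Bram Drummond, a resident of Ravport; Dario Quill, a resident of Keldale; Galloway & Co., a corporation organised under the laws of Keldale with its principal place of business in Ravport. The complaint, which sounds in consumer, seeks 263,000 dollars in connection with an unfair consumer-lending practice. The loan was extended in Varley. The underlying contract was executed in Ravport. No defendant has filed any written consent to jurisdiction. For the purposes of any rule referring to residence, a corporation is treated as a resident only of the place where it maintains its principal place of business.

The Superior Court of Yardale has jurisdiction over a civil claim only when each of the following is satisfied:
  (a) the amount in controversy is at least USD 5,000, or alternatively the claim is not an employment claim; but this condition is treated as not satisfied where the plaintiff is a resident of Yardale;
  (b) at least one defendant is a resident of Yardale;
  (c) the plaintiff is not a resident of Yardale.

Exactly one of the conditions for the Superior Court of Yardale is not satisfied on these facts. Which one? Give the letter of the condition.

The Superior Court of Yardale:
  (a) The amount in controversy is USD 263,000, which meets the USD 5,000 floor, so one alternative holds. The carve-out does not apply: the plaintiff resides in Ravport, not Yardale. Satisfied.
  (b) No defendant resides in Yardale (they reside in Ravport, Keldale, Ravport). Not met.
  (c) The plaintiff resides in Ravport, which is not Yardale. Satisfied.
Only condition (b) fails.

(b)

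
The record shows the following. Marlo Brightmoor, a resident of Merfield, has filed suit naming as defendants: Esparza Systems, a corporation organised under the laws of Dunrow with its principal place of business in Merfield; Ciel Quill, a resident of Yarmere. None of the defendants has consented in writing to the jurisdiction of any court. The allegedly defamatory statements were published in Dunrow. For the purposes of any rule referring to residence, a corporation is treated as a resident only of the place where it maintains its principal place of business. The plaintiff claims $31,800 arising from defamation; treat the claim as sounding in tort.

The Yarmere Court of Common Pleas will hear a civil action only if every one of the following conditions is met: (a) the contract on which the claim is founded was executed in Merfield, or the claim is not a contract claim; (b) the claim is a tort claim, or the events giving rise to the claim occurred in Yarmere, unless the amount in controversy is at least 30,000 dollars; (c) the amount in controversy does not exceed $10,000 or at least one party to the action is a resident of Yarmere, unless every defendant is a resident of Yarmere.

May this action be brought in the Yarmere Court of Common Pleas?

The Yarmere Court of Common Pleas:
  (a) The claim is a tort claim, not a contract claim — that alternative is enough. Condition met.
  (b) The claim is a tort claim, so one alternative holds. Satisfied.
  (c) Ciel Quill resides in Yarmere, so one alternative holds. Condition met.
  → All conditions met; jurisdiction exists.

Yes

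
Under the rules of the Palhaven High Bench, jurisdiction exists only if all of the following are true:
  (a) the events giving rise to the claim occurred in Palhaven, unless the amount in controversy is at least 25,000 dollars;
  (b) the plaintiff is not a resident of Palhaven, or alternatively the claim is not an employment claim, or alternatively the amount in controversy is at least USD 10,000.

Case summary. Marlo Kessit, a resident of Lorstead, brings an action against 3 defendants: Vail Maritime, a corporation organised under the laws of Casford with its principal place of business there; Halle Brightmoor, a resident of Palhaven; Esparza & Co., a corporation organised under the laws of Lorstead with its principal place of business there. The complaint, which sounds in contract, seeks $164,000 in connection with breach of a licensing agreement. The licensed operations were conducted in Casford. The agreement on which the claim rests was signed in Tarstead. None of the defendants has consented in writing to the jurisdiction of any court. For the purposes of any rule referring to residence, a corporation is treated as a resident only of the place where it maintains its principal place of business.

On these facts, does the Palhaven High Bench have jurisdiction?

Yes

The Palhaven High Bench:
  (a) The operative events occurred in Casford, not Palhaven. The proviso rescues it, though: the amount in controversy is USD 164,000, which meets the $25,000 floor. Met.
  (b) The plaintiff resides in Lorstead, which is not Palhaven, so this disjunct is met. Met.
  → The court has jurisdiction.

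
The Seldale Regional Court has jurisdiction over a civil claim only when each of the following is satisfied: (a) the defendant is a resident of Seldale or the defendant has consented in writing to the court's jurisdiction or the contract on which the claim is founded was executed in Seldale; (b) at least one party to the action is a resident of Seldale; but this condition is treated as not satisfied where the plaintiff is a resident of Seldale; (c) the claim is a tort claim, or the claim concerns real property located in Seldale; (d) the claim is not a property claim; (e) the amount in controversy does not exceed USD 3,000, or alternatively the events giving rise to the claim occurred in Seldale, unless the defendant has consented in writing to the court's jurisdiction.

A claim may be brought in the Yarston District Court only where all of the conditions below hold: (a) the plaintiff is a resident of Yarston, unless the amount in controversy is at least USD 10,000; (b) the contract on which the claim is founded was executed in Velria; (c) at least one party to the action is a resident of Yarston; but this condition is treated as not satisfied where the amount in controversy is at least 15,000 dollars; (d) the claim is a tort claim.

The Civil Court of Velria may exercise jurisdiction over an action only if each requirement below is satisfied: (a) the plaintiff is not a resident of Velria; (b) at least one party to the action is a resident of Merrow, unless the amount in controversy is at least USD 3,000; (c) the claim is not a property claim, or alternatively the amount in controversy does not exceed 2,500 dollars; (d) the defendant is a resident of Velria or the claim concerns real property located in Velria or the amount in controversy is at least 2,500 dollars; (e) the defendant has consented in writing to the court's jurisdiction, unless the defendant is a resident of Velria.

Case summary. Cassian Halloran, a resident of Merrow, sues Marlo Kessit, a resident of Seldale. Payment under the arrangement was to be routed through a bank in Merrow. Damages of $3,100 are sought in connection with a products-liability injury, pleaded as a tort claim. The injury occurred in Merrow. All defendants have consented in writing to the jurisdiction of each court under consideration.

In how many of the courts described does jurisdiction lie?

The Seldale Regional Court:
  (a) The defendant resides in Seldale — that alternative is enough. Condition met.
  (b) Marlo Kessit resides in Seldale. The carve-out does not apply: the plaintiff resides in Merrow, not Seldale. Met.
  (c) The claim is a tort claim — that alternative is enough. Condition met.
  (d) The claim is a tort claim, not a property claim. Met.
  (e) The amount in controversy is $3,100, above the USD 3,000 ceiling; the operative events occurred in Merrow, not Seldale — every alternative fails. However, every defendant has filed written consent, so the 'unless' proviso supplies this condition. Satisfied.
  → Jurisdiction lies.
The Yarston District Court:
  (a) The plaintiff resides in Merrow, not Yarston. The proviso offers no rescue either, since the amount in controversy is $3,100, below the USD 10,000 floor. Fails.
  (b) No contract (and hence no place of execution) is alleged. Condition not met.
  (c) No party resides in Yarston. Fails.
  (d) The claim is a tort claim. Met.
  → No jurisdiction.
The Civil Court of Velria:
  (a) The plaintiff resides in Merrow, which is not Velria. Satisfied.
  (b) Cassian Halloran resides in Merrow. Satisfied.
  (c) The claim is a tort claim, not a property claim, so this disjunct is met. Met.
  (d) The amount in controversy is USD 3,100, which meets the $2,500 floor, which satisfies one of the alternatives. Met.
  (e) Every defendant has filed written consent. Satisfied.
  → Jurisdiction lies.
Courts with jurisdiction: the Seldale Regional Court, the Civil Court of Velria — 2 in total.

2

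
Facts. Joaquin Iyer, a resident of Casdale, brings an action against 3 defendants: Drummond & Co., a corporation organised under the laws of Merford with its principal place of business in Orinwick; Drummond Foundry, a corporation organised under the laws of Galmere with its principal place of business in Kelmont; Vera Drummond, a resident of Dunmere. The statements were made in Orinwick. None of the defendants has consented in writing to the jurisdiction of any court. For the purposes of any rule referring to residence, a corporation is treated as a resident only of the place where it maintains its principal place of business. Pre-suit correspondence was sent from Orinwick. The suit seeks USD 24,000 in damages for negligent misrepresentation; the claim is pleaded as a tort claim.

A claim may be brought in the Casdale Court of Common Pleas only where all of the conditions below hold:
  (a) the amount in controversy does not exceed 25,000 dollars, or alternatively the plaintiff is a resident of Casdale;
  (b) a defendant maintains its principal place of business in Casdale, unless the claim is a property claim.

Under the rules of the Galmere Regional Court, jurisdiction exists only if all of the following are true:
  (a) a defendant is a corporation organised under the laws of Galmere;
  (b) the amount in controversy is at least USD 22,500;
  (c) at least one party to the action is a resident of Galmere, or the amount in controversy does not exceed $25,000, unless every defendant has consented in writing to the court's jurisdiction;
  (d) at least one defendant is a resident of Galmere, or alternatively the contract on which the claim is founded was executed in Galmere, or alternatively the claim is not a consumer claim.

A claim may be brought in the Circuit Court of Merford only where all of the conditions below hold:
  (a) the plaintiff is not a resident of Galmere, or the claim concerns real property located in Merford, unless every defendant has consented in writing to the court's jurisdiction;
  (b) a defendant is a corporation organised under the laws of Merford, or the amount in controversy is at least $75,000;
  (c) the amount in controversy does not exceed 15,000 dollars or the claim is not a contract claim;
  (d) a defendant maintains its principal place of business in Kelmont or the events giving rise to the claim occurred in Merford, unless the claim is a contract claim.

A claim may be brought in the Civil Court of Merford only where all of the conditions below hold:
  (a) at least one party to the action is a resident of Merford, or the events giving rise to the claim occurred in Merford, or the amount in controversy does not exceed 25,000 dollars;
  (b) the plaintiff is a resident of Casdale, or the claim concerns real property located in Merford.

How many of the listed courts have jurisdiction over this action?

The Casdale Court of Common Pleas:
  (a) The amount in controversy is $24,000, within the USD 25,000 ceiling — that alternative is enough. Met.
  (b) The corporate defendant(s) have their principal place of business in Kelmont, Orinwick, not Casdale. Nor does the 'unless' clause help: the claim is a tort claim, not a property claim. Condition not met.
  → Not every requirement is met — no jurisdiction.
The Galmere Regional Court:
  (a) Drummond Foundry is organised under the laws of Galmere. Satisfied.
  (b) The amount in controversy is USD 24,000, which meets the USD 22,500 floor. Condition met.
  (c) The amount in controversy is $24,000, within the 25,000 dollars ceiling — that alternative is enough. Met.
  (d) The claim is a tort claim, not a consumer claim, so this disjunct is met. Met.
  → Every requirement is satisfied — jurisdiction.
The Circuit Court of Merford:
  (a) The plaintiff resides in Casdale, which is not Galmere — that alternative is enough. Satisfied.
  (b) Drummond & Co. is organised under the laws of Merford, so one alternative holds. Satisfied.
  (c) The claim is a tort claim, not a contract claim, so one alternative holds. Condition met.
  (d) Drummond Foundry has its principal place of business in Kelmont, so one alternative holds. Satisfied.
  → The court has jurisdiction.
The Civil Court of Merford:
  (a) The amount in controversy is 24,000 dollars, within the 25,000 dollars ceiling — that alternative is enough. Met.
  (b) The plaintiff resides in Casdale, which satisfies one of the alternatives. Met.
  → The court has jurisdiction.
Courts with jurisdiction: the Galmere Regional Court, the Circuit Court of Merford, the Civil Court of Merford — 3 in total.

3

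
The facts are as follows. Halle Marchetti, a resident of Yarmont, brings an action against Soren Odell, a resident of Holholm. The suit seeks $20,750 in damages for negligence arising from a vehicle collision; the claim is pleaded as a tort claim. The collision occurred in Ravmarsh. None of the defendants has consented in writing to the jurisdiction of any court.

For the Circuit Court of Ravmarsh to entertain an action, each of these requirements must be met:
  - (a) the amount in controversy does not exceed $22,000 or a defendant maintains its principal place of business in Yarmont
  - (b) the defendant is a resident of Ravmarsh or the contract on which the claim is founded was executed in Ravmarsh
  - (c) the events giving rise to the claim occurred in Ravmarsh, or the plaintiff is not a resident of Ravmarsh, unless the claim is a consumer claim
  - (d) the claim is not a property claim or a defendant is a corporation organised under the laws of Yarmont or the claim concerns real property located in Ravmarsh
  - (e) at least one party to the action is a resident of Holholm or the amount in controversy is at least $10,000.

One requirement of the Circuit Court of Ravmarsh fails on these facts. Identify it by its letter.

The Circuit Court of Ravmarsh:
  (a) The amount in controversy is $20,750, within the 22,000 dollars ceiling — that alternative is enough. Condition met.
  (b) The defendant resides in Holholm, not Ravmarsh; no contract (and hence no place of execution) is alleged — no alternative holds. Not satisfied.
  (c) The operative events occurred in Ravmarsh, so this disjunct is met. Satisfied.
  (d) The claim is a tort claim, not a property claim, so one alternative holds. Satisfied.
  (e) Soren Odell resides in Holholm, so one alternative holds. Satisfied.
Only condition (b) fails.

(b)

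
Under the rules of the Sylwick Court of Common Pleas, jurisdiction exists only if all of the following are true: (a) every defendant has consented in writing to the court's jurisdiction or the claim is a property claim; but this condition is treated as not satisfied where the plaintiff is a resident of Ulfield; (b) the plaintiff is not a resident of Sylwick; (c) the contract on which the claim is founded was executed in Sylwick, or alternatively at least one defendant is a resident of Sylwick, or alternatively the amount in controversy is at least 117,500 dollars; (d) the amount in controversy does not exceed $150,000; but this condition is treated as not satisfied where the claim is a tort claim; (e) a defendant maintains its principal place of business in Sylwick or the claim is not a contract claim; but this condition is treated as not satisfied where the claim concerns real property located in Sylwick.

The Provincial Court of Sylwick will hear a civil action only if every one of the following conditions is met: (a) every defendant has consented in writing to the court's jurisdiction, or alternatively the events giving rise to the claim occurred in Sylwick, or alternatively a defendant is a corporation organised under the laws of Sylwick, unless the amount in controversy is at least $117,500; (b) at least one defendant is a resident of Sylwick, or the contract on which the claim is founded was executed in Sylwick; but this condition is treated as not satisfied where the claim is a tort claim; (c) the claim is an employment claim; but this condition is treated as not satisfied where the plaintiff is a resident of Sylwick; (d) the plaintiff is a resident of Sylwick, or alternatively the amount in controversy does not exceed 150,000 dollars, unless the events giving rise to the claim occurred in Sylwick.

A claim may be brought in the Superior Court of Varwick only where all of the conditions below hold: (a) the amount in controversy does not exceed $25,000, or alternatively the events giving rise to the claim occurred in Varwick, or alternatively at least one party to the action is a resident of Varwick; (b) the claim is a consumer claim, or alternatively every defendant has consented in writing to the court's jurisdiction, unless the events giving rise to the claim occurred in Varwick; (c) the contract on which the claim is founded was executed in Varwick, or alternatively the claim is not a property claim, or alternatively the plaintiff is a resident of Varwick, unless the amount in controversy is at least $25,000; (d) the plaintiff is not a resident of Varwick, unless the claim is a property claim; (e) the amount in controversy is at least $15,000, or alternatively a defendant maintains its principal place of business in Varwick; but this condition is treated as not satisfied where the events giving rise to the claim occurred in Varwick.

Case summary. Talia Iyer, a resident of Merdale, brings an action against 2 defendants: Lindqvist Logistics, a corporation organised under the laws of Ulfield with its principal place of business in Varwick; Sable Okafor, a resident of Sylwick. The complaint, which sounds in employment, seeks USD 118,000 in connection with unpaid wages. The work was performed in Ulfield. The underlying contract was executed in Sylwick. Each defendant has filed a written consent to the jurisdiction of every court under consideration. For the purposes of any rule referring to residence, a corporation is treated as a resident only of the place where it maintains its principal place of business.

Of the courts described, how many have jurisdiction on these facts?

3

The Sylwick Court of Common Pleas:
  (a) Every defendant has filed written consent, so this disjunct is met. The carve-out does not apply: the plaintiff resides in Merdale, not Ulfield. Met.
  (b) The plaintiff resides in Merdale, which is not Sylwick. Met.
  (c) The contract was executed in Sylwick, which satisfies one of the alternatives. Met.
  (d) The amount in controversy is $118,000, within the 150,000 dollars ceiling. The exception is not triggered, since the claim is an employment claim, not a tort claim. Satisfied.
  (e) The claim is an employment claim, not a contract claim, so one alternative holds. The exception is not triggered, since the claim does not concern real property. Met.
  → Every requirement is satisfied — jurisdiction.
The Provincial Court of Sylwick:
  (a) Every defendant has filed written consent, so one alternative holds. Satisfied.
  (b) Sable Okafor resides in Sylwick, so this disjunct is met. The carve-out does not apply: the claim is an employment claim, not a tort claim. Met.
  (c) The claim is an employment claim. The carve-out does not apply: the plaintiff resides in Merdale, not Sylwick. Condition met.
  (d) The amount in controversy is $118,000, within the $150,000 ceiling, so one alternative holds. Met.
  → Jurisdiction lies.
The Superior Court of Varwick:
  (a) Lindqvist Logistics resides in Varwick, so one alternative holds. Condition met.
  (b) Every defendant has filed written consent, so one alternative holds. Condition met.
  (c) The claim is an employment claim, not a property claim — that alternative is enough. Met.
  (d) The plaintiff resides in Merdale, which is not Varwick. Condition met.
  (e) The amount in controversy is 118,000 dollars, which meets the USD 15,000 floor, which satisfies one of the alternatives. The carve-out does not apply: the operative events occurred in Ulfield, not Varwick. Condition met.
  → Every requirement is satisfied — jurisdiction.
Courts with jurisdiction: the Sylwick Court of Common Pleas, the Provincial Court of Sylwick, the Superior Court of Varwick — 3 in total.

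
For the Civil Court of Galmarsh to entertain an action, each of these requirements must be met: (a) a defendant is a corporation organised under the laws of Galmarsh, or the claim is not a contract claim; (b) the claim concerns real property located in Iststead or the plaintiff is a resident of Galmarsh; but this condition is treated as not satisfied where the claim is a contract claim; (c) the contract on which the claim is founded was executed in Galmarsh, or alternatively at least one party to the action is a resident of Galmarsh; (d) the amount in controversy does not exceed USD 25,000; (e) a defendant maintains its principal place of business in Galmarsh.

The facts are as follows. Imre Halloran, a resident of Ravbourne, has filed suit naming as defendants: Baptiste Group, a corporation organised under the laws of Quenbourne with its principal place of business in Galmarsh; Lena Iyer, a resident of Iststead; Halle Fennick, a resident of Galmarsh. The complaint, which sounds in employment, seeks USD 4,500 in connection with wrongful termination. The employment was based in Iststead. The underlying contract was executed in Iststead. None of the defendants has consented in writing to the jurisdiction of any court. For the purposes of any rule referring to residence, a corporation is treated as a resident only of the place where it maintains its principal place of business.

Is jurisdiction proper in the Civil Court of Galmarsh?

No

The Civil Court of Galmarsh:
  (a) The claim is an employment claim, not a contract claim, so one alternative holds. Met.
  (b) The claim does not concern real property; the plaintiff resides in Ravbourne, not Galmarsh — none of the alternatives is met. Fails.
  (c) Baptiste Group resides in Galmarsh, so one alternative holds. Satisfied.
  (d) The amount in controversy is $4,500, within the $25,000 ceiling. Met.
  (e) Baptiste Group has its principal place of business in Galmarsh. Met.
  → Not every requirement is met — no jurisdiction.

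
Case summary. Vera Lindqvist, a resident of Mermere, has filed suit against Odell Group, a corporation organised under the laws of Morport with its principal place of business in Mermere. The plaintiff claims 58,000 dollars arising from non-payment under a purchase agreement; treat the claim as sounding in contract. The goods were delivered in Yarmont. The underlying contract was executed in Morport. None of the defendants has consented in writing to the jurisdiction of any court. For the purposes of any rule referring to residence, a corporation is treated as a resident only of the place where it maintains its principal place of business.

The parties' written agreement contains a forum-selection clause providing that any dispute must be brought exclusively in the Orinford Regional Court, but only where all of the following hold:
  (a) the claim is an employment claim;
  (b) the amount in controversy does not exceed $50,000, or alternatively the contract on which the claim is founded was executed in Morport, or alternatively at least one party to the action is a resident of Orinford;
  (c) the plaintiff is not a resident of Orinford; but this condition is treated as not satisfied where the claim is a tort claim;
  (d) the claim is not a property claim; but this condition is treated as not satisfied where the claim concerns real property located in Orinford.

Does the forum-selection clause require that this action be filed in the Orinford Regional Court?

No

The Orinford Regional Court:
  (a) The claim is a contract claim, not an employment claim. Condition not met.
  (b) The contract was executed in Morport, so one alternative holds. Satisfied.
  (c) The plaintiff resides in Mermere, which is not Orinford. The exception is not triggered, since the claim is a contract claim, not a tort claim. Met.
  (d) The claim is a contract claim, not a property claim. The carve-out does not apply: the claim does not concern real property. Condition met.
  → The clause does not apply.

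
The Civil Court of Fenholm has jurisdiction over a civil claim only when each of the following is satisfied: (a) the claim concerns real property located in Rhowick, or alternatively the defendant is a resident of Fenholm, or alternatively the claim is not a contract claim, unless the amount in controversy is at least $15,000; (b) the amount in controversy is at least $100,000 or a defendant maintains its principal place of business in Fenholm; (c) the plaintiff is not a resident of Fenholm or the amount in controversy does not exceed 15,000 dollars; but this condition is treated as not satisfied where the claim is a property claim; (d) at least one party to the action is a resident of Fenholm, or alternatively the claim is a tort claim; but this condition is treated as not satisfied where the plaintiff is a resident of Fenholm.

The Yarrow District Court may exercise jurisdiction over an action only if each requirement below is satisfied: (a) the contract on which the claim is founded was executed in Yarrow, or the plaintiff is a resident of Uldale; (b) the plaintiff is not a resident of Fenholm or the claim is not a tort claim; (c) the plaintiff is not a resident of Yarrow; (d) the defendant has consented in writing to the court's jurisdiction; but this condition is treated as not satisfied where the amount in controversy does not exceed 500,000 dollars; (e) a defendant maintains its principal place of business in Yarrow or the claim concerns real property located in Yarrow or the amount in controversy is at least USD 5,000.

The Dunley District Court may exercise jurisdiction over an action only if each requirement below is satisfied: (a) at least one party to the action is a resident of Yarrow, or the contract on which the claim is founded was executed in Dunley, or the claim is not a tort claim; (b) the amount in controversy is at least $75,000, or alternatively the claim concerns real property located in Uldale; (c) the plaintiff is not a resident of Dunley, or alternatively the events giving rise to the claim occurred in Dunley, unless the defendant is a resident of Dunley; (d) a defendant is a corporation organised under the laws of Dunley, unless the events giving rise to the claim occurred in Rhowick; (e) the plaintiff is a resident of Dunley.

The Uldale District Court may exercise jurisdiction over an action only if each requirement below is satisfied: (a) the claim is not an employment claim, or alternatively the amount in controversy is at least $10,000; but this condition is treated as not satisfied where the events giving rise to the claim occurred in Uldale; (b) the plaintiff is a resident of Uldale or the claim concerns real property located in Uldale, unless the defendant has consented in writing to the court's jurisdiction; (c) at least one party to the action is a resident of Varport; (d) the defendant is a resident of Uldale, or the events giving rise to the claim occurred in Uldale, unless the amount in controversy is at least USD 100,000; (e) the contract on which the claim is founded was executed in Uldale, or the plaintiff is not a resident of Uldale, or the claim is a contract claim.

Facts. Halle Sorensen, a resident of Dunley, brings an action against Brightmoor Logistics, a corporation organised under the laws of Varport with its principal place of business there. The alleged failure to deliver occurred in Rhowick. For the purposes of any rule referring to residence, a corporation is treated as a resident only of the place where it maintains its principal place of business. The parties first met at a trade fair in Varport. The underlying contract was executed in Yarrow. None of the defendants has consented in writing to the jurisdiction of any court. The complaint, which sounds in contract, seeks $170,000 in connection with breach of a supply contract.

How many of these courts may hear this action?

0

The Civil Court of Fenholm:
  (a) The claim does not concern real property; the defendant resides in Varport, not Fenholm; the claim is a contract claim — no alternative holds. However, the amount in controversy is $170,000, which meets the USD 15,000 floor, so the 'unless' proviso supplies this condition. Condition met.
  (b) The amount in controversy is 170,000 dollars, which meets the USD 100,000 floor, so this disjunct is met. Condition met.
  (c) The plaintiff resides in Dunley, which is not Fenholm, so this disjunct is met. The exception is not triggered, since the claim is a contract claim, not a property claim. Condition met.
  (d) No party resides in Fenholm; the claim is a contract claim, not a tort claim — every alternative fails. Not met.
  → The court lacks jurisdiction.
The Yarrow District Court:
  (a) The contract was executed in Yarrow, so this disjunct is met. Satisfied.
  (b) The plaintiff resides in Dunley, which is not Fenholm, so this disjunct is met. Condition met.
  (c) The plaintiff resides in Dunley, which is not Yarrow. Satisfied.
  (d) No such written consent has been filed. Not satisfied.
  (e) The amount in controversy is $170,000, which meets the USD 5,000 floor — that alternative is enough. Condition met.
  → No jurisdiction.
The Dunley District Court:
  (a) The claim is a contract claim, not a tort claim — that alternative is enough. Condition met.
  (b) The amount in controversy is USD 170,000, which meets the $75,000 floor — that alternative is enough. Met.
  (c) The plaintiff resides in Dunley; the operative events occurred in Rhowick, not Dunley — no alternative holds. And the defendant resides in Varport, not Dunley, so the proviso does not save it. Not satisfied.
  (d) The corporate defendant(s) are organised in Varport, not Dunley. The proviso rescues it, though: the operative events occurred in Rhowick. Satisfied.
  (e) The plaintiff resides in Dunley. Condition met.
  → No jurisdiction.
The Uldale District Court:
  (a) The claim is a contract claim, not an employment claim, so one alternative holds. The exception is not triggered, since the operative events occurred in Rhowick, not Uldale. Met.
  (b) The plaintiff resides in Dunley, not Uldale; the claim does not concern real property — none of the alternatives is met. And no such written consent has been filed, so the proviso does not save it. Not met.
  (c) Brightmoor Logistics resides in Varport. Condition met.
  (d) The defendant resides in Varport, not Uldale; the operative events occurred in Rhowick, not Uldale — every alternative fails. But the amount in controversy is USD 170,000, which meets the $100,000 floor, and the 'unless' clause therefore excuses the requirement. Satisfied.
  (e) The plaintiff resides in Dunley, which is not Uldale — that alternative is enough. Satisfied.
  → The court lacks jurisdiction.
No court satisfies all of its conditions.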